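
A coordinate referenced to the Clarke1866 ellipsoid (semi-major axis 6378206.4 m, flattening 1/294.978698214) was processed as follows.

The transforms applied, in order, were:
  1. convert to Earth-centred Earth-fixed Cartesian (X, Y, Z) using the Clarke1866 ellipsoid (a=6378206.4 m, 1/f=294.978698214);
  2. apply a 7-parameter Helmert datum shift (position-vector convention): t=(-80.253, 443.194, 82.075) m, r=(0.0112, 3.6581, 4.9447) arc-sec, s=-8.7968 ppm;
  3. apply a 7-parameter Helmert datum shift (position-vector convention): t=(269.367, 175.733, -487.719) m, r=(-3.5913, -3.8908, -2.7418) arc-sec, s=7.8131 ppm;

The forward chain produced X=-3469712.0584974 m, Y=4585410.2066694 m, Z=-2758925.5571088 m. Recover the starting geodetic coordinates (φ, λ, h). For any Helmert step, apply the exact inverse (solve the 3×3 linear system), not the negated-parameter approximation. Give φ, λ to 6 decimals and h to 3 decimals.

φ=-25.780856°, λ=127.118603°, h=3162.180 m

start: X=-3469712.0585, Y=4585410.2067, Z=-2758925.5571 m
→ Helmert⁻¹: X=-3470067.2934, Y=4585200.5473, Z=-2758270.9965
→ Helmert⁻¹: X=-3469858.7331, Y=4584880.7166, Z=-2758439.1232
→ geod (Bowring, a=6378206.400): φ=-25.78085600°, λ=127.11860300°, h=3162.1800 m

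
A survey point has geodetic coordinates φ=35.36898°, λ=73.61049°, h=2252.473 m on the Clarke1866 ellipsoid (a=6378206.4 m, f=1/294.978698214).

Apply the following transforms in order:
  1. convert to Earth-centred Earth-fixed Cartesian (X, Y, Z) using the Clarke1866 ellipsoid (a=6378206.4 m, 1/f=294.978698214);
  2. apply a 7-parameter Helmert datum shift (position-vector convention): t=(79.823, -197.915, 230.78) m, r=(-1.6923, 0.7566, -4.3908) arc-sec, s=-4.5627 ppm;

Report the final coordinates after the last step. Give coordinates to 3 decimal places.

X=1469937.531 m, Y=4996919.435 m, Z=3672606.612 m

start: φ=35.368980°, λ=73.610490°, h=2252.473 m
→ ECEF (a=6378206.400, f=1/294.978698214): X=1469744.5686, Y=4997141.3067, Z=3672438.9780
→ Helmert 7p (PV): X=1469937.5311, Y=4996919.4350, Z=3672606.6117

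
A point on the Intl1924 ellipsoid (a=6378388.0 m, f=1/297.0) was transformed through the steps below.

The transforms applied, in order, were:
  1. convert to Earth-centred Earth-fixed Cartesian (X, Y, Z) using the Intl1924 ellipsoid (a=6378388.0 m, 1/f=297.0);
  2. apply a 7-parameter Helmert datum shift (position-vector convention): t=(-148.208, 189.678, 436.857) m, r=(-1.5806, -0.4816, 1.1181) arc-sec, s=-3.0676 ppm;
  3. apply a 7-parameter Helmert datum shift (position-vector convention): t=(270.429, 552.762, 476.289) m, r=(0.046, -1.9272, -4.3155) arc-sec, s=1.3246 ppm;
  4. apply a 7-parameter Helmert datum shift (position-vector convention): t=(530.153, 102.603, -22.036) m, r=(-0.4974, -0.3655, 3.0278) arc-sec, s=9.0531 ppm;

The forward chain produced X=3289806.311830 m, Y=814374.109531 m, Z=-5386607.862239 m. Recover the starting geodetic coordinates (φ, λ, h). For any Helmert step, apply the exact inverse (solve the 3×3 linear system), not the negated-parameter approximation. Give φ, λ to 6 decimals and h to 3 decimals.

start: X=3289806.3118, Y=814374.1095, Z=-5386607.8622 m
→ Helmert⁻¹: X=3289248.7883, Y=814228.8409, Z=-5386540.9264
→ Helmert⁻¹: X=3288906.6445, Y=813742.6106, Z=-5387040.9906
→ Helmert⁻¹: X=3289056.7732, Y=813578.8835, Z=-5387495.8194
→ geod (Bowring, a=6378388.000): φ=-58.00816700°, λ=13.89375600°, h=1370.6720 m

φ=-58.008167°, λ=13.893756°, h=1370.672 m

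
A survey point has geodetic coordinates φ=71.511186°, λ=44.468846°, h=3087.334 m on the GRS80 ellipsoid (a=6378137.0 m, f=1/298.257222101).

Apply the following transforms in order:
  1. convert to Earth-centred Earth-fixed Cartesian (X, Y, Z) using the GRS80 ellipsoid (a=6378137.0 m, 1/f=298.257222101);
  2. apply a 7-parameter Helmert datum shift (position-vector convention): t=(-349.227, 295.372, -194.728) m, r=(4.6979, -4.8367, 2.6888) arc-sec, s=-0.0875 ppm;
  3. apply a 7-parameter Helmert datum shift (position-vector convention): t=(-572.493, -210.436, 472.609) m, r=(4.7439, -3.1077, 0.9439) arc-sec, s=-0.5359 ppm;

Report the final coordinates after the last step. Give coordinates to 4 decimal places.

start: φ=71.511186°, λ=44.468846°, h=3087.334 m
→ ECEF (a=6378137.000, f=1/298.257222101): X=1448477.4953, Y=1421867.5263, Z=6029538.3075
→ Helmert 7p (PV): X=1447968.2200, Y=1422044.3266, Z=6029409.4018
→ Helmert 7p (PV): X=1447297.6012, Y=1421701.0839, Z=6029933.3012

X=1447297.6012 m, Y=1421701.0839 m, Z=6029933.3012 m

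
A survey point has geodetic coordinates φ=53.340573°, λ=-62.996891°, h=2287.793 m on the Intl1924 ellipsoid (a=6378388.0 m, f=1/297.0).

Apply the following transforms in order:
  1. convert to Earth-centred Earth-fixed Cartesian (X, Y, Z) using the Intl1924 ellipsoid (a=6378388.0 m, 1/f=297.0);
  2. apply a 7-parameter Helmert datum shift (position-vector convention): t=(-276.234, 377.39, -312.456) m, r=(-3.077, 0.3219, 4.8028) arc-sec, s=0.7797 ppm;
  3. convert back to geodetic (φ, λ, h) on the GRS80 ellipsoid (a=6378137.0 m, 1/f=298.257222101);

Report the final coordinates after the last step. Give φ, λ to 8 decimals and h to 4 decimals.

φ=53.34215650°, λ=-62.99605462°, h=1958.9975 m

start: φ=53.340573°, λ=-62.996891°, h=2287.793 m
→ ECEF (a=6378388.000, f=1/297.0): X=1733471.7810, Y=-3401673.6026, Z=5095200.7102
→ Helmert 7p (PV): X=1733284.0571, Y=-3401182.4928, Z=5094940.2669
→ geod (Bowring, a=6378137.000): φ=53.34215650°, λ=-62.99605462°, h=1958.9975 m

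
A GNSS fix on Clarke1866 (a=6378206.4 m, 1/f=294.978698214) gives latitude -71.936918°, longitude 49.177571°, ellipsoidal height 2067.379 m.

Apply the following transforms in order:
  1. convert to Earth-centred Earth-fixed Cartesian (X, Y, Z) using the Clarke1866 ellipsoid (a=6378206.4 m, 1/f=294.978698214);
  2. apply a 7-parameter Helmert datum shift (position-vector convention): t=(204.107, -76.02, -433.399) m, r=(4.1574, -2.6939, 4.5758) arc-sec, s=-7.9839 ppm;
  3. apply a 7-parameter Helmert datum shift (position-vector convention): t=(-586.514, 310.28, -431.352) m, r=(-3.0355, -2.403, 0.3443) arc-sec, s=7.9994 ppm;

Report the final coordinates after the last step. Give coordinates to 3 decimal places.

X=1296947.370 m, Y=1501948.743 m, Z=-6044115.504 m

start: φ=-71.936918°, λ=49.177571°, h=2067.379 m
→ ECEF (a=6378206.400, f=1/294.978698214): X=1297216.2376, Y=1501650.6531, Z=-6043290.8806
→ Helmert 7p (PV): X=1297455.6024, Y=1501713.2268, Z=-6043628.8221
→ Helmert 7p (PV): X=1296947.3699, Y=1501948.7435, Z=-6044115.5041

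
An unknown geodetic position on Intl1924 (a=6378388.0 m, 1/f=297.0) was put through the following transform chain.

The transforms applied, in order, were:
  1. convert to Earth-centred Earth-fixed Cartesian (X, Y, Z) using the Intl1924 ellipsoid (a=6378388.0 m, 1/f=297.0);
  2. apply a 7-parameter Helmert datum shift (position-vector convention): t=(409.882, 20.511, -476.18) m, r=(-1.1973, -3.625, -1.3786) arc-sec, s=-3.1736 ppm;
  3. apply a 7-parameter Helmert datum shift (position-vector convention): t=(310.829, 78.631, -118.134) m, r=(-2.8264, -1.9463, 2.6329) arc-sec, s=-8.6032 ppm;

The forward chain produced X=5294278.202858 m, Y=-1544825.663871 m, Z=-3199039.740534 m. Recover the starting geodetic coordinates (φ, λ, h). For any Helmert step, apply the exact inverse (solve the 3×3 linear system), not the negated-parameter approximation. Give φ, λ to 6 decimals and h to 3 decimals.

φ=-30.284255°, λ=-16.269863°, h=1955.286 m

start: X=5294278.2029, Y=-1544825.6639, Z=-3199039.7405 m
→ Helmert⁻¹: X=5293963.0129, Y=-1544941.3263, Z=-3199020.2512
→ Helmert⁻¹: X=5293524.0415, Y=-1544912.7932, Z=-3198656.2208
→ geod (Bowring, a=6378388.000): φ=-30.28425500°, λ=-16.26986300°, h=1955.2860 m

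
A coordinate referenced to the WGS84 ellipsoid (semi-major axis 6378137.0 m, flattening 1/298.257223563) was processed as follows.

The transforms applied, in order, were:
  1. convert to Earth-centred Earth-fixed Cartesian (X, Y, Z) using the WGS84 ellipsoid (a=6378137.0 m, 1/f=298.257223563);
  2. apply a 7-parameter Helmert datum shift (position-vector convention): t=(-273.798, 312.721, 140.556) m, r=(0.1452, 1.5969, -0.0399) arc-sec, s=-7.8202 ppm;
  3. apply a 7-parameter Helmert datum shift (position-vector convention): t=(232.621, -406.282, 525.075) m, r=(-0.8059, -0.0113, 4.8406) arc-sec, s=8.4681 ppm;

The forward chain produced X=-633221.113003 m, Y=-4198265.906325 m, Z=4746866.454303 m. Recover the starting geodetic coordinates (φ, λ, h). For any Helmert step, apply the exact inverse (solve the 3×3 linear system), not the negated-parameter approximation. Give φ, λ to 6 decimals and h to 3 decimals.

φ=48.377048°, λ=-98.578653°, h=1808.895 m

start: X=-633221.1130, Y=-4198265.9063, Z=4746866.4543 m
→ Helmert⁻¹: X=-633546.6240, Y=-4197827.7530, Z=4746284.8205
→ Helmert⁻¹: X=-633313.7112, Y=-4198170.0860, Z=4746179.4327
→ geod (Bowring, a=6378137.000): φ=48.37704800°, λ=-98.57865300°, h=1808.8950 m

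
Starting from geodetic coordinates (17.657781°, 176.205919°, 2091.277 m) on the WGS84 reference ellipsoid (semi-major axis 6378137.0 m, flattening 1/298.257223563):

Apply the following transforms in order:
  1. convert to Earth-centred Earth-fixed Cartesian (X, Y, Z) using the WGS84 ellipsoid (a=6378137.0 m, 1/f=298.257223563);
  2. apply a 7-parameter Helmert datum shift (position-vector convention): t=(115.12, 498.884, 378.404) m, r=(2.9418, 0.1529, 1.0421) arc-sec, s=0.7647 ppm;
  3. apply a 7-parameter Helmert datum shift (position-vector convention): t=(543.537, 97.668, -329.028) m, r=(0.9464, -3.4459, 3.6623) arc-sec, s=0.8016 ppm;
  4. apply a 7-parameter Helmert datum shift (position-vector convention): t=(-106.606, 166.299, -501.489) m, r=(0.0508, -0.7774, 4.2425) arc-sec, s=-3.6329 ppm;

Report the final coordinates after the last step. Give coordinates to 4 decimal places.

start: φ=17.657781°, λ=176.205919°, h=2091.277 m
→ ECEF (a=6378137.000, f=1/298.257223563): X=-6068169.2890, Y=402417.7197, Z=1922961.6122
→ Helmert 7p (PV): X=-6068059.4170, Y=402858.8278, Z=1923351.7243
→ Helmert 7p (PV): X=-6067560.0290, Y=402840.2533, Z=1922924.7122
→ Helmert 7p (PV): X=-6067660.1252, Y=402879.8168, Z=1922393.4685

X=-6067660.1252 m, Y=402879.8168 m, Z=1922393.4685 m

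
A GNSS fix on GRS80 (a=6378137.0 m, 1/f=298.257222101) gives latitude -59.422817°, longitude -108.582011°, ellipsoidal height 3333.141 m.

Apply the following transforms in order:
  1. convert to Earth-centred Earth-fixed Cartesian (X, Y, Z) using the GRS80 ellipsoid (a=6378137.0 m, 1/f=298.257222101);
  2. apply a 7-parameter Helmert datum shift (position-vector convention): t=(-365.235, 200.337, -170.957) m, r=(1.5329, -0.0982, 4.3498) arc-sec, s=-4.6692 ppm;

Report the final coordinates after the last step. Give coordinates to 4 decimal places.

X=-1037321.4980 m, Y=-3084438.4720 m, Z=-5471084.4549 m

start: φ=-59.422817°, λ=-108.582011°, h=3333.141 m
→ ECEF (a=6378137.000, f=1/298.257222101): X=-1037028.7603, Y=-3084672.0008, Z=-5470915.6247
→ Helmert 7p (PV): X=-1037321.4980, Y=-3084438.4720, Z=-5471084.4549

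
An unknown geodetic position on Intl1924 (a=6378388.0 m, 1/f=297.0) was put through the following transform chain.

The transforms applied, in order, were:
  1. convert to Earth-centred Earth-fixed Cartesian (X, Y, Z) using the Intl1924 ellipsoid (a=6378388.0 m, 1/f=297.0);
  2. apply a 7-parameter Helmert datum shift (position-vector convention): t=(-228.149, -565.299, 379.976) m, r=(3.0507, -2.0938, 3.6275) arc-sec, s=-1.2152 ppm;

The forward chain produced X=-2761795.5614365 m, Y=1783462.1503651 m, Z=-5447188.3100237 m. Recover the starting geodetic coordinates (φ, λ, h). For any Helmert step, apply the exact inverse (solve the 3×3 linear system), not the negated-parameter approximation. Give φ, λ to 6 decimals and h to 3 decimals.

start: X=-2761795.5614, Y=1783462.1504, Z=-5447188.3100 m
→ Helmert⁻¹: X=-2761594.6923, Y=1783997.6137, Z=-5447573.2586
→ geod (Bowring, a=6378388.000): φ=-59.05893300°, λ=147.13743100°, h=166.2610 m

φ=-59.058933°, λ=147.137431°, h=166.261 m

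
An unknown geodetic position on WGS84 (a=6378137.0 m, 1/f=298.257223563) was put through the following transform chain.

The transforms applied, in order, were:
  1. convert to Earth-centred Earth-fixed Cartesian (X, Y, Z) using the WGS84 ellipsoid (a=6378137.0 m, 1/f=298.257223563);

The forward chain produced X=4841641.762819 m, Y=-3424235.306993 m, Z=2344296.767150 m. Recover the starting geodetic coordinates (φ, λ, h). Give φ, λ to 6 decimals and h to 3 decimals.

start: X=4841641.7628, Y=-3424235.3070, Z=2344296.7671 m
→ geod (Bowring, a=6378137.000): φ=21.70160400°, λ=-35.26973500°, h=1489.9060 m

φ=21.701604°, λ=-35.269735°, h=1489.906 m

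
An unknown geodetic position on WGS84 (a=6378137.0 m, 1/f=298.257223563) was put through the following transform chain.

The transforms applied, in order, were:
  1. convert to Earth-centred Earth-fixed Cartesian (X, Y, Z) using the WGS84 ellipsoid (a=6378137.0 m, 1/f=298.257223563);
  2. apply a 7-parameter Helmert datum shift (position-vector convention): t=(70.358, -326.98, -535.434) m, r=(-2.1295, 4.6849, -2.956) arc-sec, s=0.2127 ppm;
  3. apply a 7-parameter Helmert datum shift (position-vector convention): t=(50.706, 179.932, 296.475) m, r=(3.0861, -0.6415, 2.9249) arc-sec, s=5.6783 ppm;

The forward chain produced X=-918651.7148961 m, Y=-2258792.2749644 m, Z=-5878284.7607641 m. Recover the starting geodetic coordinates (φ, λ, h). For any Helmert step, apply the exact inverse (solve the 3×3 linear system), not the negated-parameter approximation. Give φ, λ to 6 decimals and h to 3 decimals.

start: X=-918651.7149, Y=-2258792.2750, Z=-5878284.7608 m
→ Helmert⁻¹: X=-918747.5207, Y=-2259034.3051, Z=-5878511.1989
→ Helmert⁻¹: X=-918651.8066, Y=-2258659.3247, Z=-5878018.6987
→ geod (Bowring, a=6378137.000): φ=-67.60604800°, λ=-112.13277400°, h=3812.8670 m

φ=-67.606048°, λ=-112.132774°, h=3812.867 m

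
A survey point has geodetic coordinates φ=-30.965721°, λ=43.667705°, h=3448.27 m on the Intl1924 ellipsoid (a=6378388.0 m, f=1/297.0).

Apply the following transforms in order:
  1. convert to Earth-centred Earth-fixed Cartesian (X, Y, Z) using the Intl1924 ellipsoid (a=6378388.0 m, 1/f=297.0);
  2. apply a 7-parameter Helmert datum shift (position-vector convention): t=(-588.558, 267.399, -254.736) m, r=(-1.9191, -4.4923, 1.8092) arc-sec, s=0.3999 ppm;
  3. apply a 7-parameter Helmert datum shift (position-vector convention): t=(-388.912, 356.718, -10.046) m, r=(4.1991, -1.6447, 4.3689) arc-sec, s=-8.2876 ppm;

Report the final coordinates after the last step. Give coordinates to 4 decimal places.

X=3960899.9232 m, Y=3782576.3976 m, Z=-3264536.5593 m

start: φ=-30.965721°, λ=43.667705°, h=3448.270 m
→ ECEF (a=6378388.000, f=1/297.0): X=3961924.7897, Y=3781827.3684, Z=-3264457.2109
→ Helmert 7p (PV): X=3961375.7422, Y=3782100.6581, Z=-3264662.1508
→ Helmert 7p (PV): X=3960899.9232, Y=3782576.3976, Z=-3264536.5593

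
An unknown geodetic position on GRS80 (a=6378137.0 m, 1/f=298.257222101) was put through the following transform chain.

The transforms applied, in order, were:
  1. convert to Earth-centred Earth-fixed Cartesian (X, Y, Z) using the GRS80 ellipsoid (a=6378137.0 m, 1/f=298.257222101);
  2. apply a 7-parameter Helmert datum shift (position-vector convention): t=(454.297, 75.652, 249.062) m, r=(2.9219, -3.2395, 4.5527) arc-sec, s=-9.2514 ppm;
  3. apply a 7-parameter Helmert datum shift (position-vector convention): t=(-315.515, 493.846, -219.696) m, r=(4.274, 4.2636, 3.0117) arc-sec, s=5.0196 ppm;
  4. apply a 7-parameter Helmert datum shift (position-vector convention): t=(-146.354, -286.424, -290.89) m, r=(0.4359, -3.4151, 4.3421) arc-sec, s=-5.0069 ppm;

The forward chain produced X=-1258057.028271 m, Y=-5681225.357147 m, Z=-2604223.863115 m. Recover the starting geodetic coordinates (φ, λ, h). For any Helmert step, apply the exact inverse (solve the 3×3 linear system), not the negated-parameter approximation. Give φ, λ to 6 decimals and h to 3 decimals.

φ=-24.249289°, λ=-102.488871°, h=678.194 m

start: X=-1258057.0283, Y=-5681225.3571, Z=-2604223.8631 m
→ Helmert⁻¹: X=-1258079.6753, Y=-5680946.3961, Z=-2603913.1754
→ Helmert⁻¹: X=-1257786.9849, Y=-5681447.3074, Z=-2603588.6841
→ Helmert⁻¹: X=-1258419.2206, Y=-5681584.6302, Z=-2603761.5873
→ geod (Bowring, a=6378137.000): φ=-24.24928900°, λ=-102.48887100°, h=678.1940 m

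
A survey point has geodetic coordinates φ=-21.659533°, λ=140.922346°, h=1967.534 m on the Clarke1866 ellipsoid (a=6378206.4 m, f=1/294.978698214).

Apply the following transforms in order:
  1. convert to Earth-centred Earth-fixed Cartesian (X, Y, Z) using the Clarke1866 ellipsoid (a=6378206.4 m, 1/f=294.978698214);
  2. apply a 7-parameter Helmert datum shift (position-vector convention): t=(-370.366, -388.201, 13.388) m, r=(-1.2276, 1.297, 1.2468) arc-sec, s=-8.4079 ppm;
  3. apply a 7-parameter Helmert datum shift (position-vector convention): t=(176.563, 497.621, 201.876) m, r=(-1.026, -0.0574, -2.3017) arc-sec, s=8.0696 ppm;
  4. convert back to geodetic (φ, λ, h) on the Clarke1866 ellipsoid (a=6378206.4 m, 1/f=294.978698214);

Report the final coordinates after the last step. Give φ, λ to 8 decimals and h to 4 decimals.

φ=-21.65712338°, λ=140.92268983°, h=2089.8991 m

start: φ=-21.659533°, λ=140.922346°, h=1967.534 m
→ ECEF (a=6378206.400, f=1/294.978698214): X=-4605297.4810, Y=3739642.3300, Z=-2340005.5880
→ Helmert 7p (PV): X=-4605666.4447, Y=3739180.9227, Z=-2339965.8240
→ Helmert 7p (PV): X=-4605484.6707, Y=3739748.4727, Z=-2339802.7118
→ geod (Bowring, a=6378206.400): φ=-21.65712338°, λ=140.92268983°, h=2089.8991 m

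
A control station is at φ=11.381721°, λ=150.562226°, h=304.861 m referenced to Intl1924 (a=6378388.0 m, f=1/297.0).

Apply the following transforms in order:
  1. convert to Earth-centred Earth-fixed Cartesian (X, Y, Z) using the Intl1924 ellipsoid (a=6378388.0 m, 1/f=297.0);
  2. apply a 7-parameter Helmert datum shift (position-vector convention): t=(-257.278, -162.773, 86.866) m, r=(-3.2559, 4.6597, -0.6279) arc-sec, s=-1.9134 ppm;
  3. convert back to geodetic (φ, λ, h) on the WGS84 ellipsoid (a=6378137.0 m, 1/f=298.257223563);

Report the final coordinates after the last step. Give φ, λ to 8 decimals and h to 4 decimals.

start: φ=11.381721°, λ=150.562226°, h=304.861 m
→ ECEF (a=6378388.000, f=1/297.0): X=-5446606.3388, Y=3073737.6391, Z=1250502.1692
→ Helmert 7p (PV): X=-5446815.5886, Y=3073605.3043, Z=1250661.1668
→ geod (Bowring, a=6378137.000): φ=11.38260231°, λ=150.56422397°, h=698.5850 m

φ=11.38260231°, λ=150.56422397°, h=698.5850 m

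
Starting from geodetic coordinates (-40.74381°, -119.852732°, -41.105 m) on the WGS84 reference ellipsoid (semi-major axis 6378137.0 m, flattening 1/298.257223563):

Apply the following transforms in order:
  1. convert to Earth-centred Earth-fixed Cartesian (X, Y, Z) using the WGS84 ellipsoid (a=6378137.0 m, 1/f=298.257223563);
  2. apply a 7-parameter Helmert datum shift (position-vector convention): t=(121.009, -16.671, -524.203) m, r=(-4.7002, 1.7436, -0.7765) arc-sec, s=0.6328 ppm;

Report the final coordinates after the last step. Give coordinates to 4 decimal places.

X=-2408739.9793 m, Y=-4197159.9593 m, Z=-4141293.8483 m

start: φ=-40.743810°, λ=-119.852732°, h=-41.105 m
→ ECEF (a=6378137.000, f=1/298.257223563): X=-2408808.6601, Y=-4197055.3413, Z=-4140883.0264
→ Helmert 7p (PV): X=-2408739.9793, Y=-4197159.9593, Z=-4141293.8483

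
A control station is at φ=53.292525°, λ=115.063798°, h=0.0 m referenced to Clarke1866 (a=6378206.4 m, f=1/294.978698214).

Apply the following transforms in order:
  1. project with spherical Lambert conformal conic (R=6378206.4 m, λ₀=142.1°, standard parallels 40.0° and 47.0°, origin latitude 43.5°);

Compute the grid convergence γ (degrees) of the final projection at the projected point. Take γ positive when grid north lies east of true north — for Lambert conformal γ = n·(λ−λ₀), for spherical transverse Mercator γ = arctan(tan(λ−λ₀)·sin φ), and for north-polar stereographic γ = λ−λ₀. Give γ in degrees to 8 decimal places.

-18.62209474

start: φ=53.292525°, λ=115.063798°, h=0.000 m
→ into lcc (λ₀=142.1°): φ=53.29252500°, λ−λ₀=-27.03620200°
convergence γ = -18.62209474°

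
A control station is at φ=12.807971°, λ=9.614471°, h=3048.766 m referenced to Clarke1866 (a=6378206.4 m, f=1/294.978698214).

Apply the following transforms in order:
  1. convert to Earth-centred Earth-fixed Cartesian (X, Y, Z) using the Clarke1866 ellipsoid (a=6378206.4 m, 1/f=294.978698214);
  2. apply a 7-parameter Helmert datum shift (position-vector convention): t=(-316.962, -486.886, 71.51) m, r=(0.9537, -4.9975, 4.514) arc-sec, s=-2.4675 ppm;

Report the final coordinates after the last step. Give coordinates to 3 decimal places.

start: φ=12.807971°, λ=9.614471°, h=3048.766 m
→ ECEF (a=6378206.400, f=1/294.978698214): X=6136098.5908, Y=1039437.5688, Z=1405286.2883
→ Helmert 7p (PV): X=6135709.6925, Y=1039075.9055, Z=1405507.8053

X=6135709.693 m, Y=1039075.906 m, Z=1405507.805 m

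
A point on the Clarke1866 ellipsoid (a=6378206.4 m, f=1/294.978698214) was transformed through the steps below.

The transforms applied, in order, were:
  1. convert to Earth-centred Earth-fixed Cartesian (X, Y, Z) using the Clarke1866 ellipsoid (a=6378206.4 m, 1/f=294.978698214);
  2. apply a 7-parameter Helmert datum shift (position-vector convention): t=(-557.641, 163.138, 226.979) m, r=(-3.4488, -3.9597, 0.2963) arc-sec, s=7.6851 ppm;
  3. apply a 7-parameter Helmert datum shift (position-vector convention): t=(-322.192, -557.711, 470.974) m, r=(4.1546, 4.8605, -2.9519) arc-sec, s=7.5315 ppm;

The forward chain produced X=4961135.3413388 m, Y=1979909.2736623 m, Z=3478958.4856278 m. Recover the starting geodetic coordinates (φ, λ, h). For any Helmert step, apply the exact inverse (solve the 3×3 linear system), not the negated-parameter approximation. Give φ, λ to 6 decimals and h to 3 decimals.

start: X=4961135.3413, Y=1979909.2737, Z=3478958.4856 m
→ Helmert⁻¹: X=4961309.8521, Y=1980593.1362, Z=3478538.3305
→ Helmert⁻¹: X=4961898.9778, Y=1980349.4940, Z=3478222.4781
→ geod (Bowring, a=6378206.400): φ=33.24416600°, λ=21.75749600°, h=3224.5330 m

φ=33.244166°, λ=21.757496°, h=3224.533 m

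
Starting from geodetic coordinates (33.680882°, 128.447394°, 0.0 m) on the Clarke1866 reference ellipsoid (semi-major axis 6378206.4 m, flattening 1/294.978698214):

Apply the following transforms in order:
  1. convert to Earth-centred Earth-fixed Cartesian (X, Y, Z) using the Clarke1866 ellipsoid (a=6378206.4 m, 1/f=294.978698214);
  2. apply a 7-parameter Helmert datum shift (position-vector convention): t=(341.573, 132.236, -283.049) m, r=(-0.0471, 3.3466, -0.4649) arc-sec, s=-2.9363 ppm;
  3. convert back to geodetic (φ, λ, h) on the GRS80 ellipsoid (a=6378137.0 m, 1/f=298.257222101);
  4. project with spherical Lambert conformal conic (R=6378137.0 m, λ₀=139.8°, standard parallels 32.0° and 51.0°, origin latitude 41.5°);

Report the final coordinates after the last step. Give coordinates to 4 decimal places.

E=-1044519.2988 m, N=-792612.3071 m

start: φ=33.680882°, λ=128.447394°, h=0.000 m
→ ECEF (a=6378206.400, f=1/294.978698214): X=-3303656.2784, Y=4161101.4407, Z=3516862.1579
→ Helmert 7p (PV): X=-3303238.5661, Y=4161229.7076, Z=3516621.4331
→ geod (Bowring, a=6378137.000): φ=33.67789500°, λ=128.44300591°, h=-269.6142 m
→ lcc (R=6378137.0, λ₀=139.8°): E=-1044519.2988, N=-792612.3071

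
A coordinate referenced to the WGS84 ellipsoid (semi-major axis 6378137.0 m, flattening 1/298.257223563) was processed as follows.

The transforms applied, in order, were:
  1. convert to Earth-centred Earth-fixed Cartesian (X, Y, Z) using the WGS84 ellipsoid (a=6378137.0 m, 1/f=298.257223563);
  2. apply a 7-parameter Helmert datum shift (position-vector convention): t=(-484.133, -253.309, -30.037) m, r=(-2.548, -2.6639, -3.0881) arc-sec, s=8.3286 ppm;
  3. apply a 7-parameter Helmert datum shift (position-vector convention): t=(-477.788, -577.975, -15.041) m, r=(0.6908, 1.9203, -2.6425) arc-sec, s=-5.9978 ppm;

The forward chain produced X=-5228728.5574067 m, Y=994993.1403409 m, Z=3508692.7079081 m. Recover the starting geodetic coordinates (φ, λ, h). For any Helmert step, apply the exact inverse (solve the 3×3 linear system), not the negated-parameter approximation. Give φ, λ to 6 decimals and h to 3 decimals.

φ=33.574904°, λ=169.216975°, h=2709.237 m

start: X=-5228728.5574, Y=994993.1403, Z=3508692.7079 m
→ Helmert⁻¹: X=-5228327.5468, Y=995521.8563, Z=3508676.7844
→ Helmert⁻¹: X=-5227769.4644, Y=995645.2604, Z=3508757.4147
→ geod (Bowring, a=6378137.000): φ=33.57490400°, λ=169.21697500°, h=2709.2370 m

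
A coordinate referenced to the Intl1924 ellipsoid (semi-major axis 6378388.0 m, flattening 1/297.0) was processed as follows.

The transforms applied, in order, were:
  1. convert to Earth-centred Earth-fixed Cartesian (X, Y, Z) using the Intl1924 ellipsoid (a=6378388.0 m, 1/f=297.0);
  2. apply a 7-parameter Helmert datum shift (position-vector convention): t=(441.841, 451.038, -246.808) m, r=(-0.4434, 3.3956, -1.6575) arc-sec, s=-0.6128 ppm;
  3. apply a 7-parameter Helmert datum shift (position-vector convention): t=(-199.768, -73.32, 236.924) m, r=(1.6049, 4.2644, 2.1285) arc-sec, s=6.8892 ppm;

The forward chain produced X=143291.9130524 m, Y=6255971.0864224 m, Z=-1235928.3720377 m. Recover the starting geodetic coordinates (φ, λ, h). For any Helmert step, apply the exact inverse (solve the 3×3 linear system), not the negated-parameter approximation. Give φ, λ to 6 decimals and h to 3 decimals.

start: X=143291.9131, Y=6255971.0864, Z=-1235928.3720 m
→ Helmert⁻¹: X=143580.8074, Y=6255990.2073, Z=-1236202.4879
→ Helmert⁻¹: X=143109.1324, Y=6255546.8096, Z=-1235940.6341
→ geod (Bowring, a=6378388.000): φ=-11.24712700°, λ=88.68946400°, h=501.6570 m

φ=-11.247127°, λ=88.689464°, h=501.657 m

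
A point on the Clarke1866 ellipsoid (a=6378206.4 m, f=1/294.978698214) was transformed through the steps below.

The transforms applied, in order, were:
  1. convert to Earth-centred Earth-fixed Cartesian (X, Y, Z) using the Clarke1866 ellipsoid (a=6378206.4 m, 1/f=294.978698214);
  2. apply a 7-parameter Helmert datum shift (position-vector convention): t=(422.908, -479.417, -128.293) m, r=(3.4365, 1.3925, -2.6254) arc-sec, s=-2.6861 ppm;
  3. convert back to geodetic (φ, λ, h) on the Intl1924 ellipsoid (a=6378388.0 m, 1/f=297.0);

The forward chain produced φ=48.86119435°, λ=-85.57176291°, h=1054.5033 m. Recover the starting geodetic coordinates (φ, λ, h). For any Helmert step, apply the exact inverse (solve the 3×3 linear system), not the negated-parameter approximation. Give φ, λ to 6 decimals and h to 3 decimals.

φ=48.867697°, λ=-85.576630°, h=1097.288 m

start: φ=48.861194°, λ=-85.571763°, h=1054.503 m
→ ECEF (a=6378388.000, f=1/297.0): X=324667.0667, Y=-4192413.0965, Z=4781302.1216
→ Helmert⁻¹: X=324266.1047, Y=-4191861.1491, Z=4781515.2862
→ geod (Bowring, a=6378206.400): φ=48.86769700°, λ=-85.57663000°, h=1097.2880 m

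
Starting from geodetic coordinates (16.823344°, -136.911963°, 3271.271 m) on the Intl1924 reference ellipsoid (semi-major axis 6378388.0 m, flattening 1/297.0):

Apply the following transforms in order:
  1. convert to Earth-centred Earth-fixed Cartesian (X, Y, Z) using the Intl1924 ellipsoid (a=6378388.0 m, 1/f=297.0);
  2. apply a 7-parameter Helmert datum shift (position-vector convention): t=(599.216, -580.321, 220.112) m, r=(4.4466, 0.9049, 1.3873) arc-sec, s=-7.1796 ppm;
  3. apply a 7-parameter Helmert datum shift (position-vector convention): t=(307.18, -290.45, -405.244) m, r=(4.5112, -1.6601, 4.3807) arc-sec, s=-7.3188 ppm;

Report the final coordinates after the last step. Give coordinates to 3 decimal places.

X=-4461267.926 m, Y=-4175059.825 m, Z=1834688.193 m

start: φ=16.823344°, λ=-136.911963°, h=3271.271 m
→ ECEF (a=6378388.000, f=1/297.0): X=-4462349.0298, Y=-4174045.1072, Z=1835097.5495
→ Helmert 7p (PV): X=-4461681.6516, Y=-4174665.0332, Z=1835234.0805
→ Helmert 7p (PV): X=-4461267.9262, Y=-4175059.8252, Z=1834688.1926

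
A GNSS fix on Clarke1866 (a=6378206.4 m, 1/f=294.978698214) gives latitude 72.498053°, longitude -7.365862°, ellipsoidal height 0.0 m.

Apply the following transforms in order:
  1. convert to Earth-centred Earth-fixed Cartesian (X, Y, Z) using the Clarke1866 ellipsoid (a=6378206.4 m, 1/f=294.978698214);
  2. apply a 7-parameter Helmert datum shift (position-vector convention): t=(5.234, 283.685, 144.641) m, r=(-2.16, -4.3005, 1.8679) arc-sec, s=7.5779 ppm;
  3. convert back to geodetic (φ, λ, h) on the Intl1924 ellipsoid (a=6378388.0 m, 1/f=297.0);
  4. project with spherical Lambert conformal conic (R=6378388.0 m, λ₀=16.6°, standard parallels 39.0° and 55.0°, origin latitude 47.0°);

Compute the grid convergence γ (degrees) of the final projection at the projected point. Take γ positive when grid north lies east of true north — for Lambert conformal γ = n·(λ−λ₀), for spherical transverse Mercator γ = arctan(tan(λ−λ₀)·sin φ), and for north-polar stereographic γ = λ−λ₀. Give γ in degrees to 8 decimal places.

-17.57768896

start: φ=72.498053°, λ=-7.365862°, h=0.000 m
→ ECEF (a=6378206.400, f=1/294.978698214): X=1908224.1330, Y=-246678.9953, Z=6060449.3612
→ Helmert 7p (PV): X=1908119.7034, Y=-246316.4336, Z=6060682.2966
→ geod (Bowring, a=6378388.000): φ=72.49920743°, λ=-7.35555263°, h=-137.8140 m
→ into lcc (λ₀=16.6°): φ=72.49920743°, λ−λ₀=-23.95555263°
convergence γ = -17.57768896°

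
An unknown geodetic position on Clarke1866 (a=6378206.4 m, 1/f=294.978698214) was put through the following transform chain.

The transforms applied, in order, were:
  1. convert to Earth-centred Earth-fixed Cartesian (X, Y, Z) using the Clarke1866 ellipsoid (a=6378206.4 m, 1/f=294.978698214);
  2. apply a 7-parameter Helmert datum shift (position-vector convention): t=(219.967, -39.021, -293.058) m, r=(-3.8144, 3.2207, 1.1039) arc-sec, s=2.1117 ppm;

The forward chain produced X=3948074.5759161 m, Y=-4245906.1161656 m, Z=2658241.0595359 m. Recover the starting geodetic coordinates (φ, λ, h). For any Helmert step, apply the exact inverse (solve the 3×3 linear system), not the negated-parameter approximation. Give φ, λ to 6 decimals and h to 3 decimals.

start: X=3948074.5759, Y=-4245906.1162, Z=2658241.0595 m
→ Helmert⁻¹: X=3947782.0376, Y=-4245928.4203, Z=2658511.6269
→ geod (Bowring, a=6378206.400): φ=24.78144600°, λ=-47.08391500°, h=3698.6360 m

φ=24.781446°, λ=-47.083915°, h=3698.636 m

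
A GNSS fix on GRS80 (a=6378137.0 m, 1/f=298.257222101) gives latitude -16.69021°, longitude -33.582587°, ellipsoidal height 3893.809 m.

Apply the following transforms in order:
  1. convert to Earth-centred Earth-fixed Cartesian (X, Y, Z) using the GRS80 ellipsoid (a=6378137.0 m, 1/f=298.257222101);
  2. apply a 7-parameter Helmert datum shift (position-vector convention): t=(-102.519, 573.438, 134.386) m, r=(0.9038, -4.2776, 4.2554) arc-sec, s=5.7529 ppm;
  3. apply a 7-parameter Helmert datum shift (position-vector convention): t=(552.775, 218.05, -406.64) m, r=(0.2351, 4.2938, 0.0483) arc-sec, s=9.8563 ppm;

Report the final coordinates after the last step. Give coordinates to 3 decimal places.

X=5094819.633 m, Y=-3381505.077 m, Z=-1821458.839 m

start: φ=-16.690210°, λ=-33.582587°, h=3893.809 m
→ ECEF (a=6378137.000, f=1/298.257222101): X=5094219.4255, Y=-3382360.1221, Z=-1821139.0838
→ Helmert 7p (PV): X=5094253.7618, Y=-3381693.0644, Z=-1820924.3489
→ Helmert 7p (PV): X=5094819.6327, Y=-3381505.0770, Z=-1821458.8387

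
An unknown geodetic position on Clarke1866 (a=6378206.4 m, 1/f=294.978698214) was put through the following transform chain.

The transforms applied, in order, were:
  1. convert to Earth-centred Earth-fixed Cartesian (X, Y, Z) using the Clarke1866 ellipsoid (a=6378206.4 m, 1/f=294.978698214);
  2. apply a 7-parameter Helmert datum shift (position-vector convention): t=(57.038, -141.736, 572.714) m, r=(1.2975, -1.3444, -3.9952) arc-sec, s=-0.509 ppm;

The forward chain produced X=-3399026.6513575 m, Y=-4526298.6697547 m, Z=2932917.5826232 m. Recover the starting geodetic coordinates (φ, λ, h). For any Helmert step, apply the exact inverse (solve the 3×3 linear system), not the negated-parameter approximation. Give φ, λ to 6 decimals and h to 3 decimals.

φ=27.546039°, λ=-126.904910°, h=1224.843 m

start: X=-3399026.6514, Y=-4526298.6698, Z=2932917.5826 m
→ Helmert⁻¹: X=-3398978.6373, Y=-4526206.6272, Z=2932396.9871
→ geod (Bowring, a=6378206.400): φ=27.54603900°, λ=-126.90491000°, h=1224.8430 m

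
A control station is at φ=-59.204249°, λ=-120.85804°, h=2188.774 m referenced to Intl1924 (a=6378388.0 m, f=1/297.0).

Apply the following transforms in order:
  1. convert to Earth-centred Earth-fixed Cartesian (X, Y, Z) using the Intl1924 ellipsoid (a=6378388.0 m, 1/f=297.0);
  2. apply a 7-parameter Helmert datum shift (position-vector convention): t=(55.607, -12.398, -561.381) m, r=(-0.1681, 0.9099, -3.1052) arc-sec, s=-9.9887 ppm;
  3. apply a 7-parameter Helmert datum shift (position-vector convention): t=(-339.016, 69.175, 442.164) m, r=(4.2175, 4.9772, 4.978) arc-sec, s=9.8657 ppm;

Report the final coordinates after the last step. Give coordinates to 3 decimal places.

X=-1680126.773 m, Y=-2811117.539 m, Z=-5457742.414 m

start: φ=-59.204249°, λ=-120.858040°, h=2188.774 m
→ ECEF (a=6378388.000, f=1/297.0): X=-1679713.3146, Y=-2811266.5664, Z=-5457616.6143
→ Helmert 7p (PV): X=-1679707.3261, Y=-2811230.0444, Z=-5458113.7801
→ Helmert 7p (PV): X=-1680126.7730, Y=-2811117.5394, Z=-5457742.4140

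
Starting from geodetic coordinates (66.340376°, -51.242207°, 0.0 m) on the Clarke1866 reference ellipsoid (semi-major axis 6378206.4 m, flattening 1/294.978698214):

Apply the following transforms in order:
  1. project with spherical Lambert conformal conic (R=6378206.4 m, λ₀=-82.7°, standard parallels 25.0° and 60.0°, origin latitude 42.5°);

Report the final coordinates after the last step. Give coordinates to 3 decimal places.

E=1443705.874 m, N=2882643.036 m

start: φ=66.340376°, λ=-51.242207°, h=0.000 m
→ lcc (R=6378206.4, λ₀=-82.7°): E=1443705.8741, N=2882643.0364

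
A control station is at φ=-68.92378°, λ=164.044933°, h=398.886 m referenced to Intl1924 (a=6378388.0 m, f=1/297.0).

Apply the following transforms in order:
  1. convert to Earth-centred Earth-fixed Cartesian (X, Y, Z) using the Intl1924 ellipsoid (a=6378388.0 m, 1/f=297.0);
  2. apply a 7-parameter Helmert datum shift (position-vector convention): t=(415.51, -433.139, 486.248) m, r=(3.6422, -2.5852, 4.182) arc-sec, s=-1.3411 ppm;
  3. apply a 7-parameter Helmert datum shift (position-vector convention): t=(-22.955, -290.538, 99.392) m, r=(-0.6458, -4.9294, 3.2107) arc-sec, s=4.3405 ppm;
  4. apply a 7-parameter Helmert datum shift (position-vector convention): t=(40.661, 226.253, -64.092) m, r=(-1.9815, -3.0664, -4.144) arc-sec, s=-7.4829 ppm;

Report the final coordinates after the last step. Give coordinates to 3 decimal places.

X=-2211252.713 m, Y=631895.098 m, Z=-5928993.019 m

start: φ=-68.923780°, λ=164.044933°, h=398.886 m
→ ECEF (a=6378388.000, f=1/297.0): X=-2211990.0246, Y=632401.0157, Z=-5929430.8193
→ Helmert 7p (PV): X=-2211510.0541, Y=632026.8818, Z=-5928953.1762
→ Helmert 7p (PV): X=-2211410.7531, Y=631686.0996, Z=-5928934.3494
→ Helmert 7p (PV): X=-2211252.7127, Y=631895.0978, Z=-5928993.0194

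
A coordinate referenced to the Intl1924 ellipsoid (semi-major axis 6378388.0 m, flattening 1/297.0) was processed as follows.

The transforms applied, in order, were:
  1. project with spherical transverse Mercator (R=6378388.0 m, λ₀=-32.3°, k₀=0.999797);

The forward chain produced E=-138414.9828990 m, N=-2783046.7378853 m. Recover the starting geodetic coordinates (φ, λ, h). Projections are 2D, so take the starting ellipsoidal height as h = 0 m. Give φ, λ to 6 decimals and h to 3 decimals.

φ=-24.998333°, λ=-33.672065°, h=0.000 m

start: E=-138414.9829, N=-2783046.7379 m
→ tm⁻¹: φ=-24.99833300°, λ=-33.67206500°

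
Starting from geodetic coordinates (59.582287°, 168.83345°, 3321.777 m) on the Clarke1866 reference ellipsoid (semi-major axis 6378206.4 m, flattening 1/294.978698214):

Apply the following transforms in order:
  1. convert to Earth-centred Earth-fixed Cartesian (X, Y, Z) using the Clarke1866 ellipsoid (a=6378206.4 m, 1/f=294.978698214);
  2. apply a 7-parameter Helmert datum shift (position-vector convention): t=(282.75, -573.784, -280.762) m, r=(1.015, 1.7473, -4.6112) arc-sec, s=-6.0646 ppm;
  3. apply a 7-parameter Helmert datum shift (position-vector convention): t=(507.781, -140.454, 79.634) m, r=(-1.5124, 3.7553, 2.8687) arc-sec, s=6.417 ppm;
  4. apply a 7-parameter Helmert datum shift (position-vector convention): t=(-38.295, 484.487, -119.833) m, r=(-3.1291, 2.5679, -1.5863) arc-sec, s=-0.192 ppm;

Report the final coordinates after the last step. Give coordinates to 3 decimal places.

start: φ=59.582287°, λ=168.833450°, h=3321.777 m
→ ECEF (a=6378206.400, f=1/294.978698214): X=-3177806.4988, Y=627294.8730, Z=5479728.6001
→ Helmert 7p (PV): X=-3177444.0338, Y=626761.3617, Z=5479444.6121
→ Helmert 7p (PV): X=-3176865.5989, Y=626620.9152, Z=5479612.6616
→ Helmert 7p (PV): X=-3176830.2463, Y=627212.8413, Z=5479521.8210

X=-3176830.246 m, Y=627212.841 m, Z=5479521.821 m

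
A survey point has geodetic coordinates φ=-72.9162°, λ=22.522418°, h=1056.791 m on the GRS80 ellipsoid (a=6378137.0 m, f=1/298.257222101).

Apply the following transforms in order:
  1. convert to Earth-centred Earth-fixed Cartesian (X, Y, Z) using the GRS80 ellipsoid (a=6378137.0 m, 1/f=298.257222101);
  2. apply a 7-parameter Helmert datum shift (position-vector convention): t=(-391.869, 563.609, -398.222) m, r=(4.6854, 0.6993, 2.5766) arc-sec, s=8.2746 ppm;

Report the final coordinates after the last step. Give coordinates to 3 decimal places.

X=1735995.136 m, Y=720766.714 m, Z=-6075949.608 m

start: φ=-72.916200°, λ=22.522418°, h=1056.791 m
→ ECEF (a=6378137.000, f=1/298.257222101): X=1736402.2297, Y=720037.4472, Z=-6075511.5823
→ Helmert 7p (PV): X=1735995.1362, Y=720766.7142, Z=-6075949.6076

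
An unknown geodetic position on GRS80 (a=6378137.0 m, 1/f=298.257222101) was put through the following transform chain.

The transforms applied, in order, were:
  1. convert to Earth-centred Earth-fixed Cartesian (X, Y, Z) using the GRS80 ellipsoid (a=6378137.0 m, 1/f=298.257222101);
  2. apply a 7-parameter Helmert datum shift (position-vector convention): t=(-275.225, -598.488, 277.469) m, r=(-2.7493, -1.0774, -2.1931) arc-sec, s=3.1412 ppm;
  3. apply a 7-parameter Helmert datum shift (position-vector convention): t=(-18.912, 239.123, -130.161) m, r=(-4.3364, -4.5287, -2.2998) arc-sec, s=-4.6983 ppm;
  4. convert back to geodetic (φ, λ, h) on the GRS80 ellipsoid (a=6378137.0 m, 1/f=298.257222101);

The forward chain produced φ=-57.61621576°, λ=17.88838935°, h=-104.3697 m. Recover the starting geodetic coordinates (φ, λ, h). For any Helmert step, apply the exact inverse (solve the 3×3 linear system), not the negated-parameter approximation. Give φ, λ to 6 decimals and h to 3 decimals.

start: φ=-57.616216°, λ=17.888389°, h=-104.370 m
→ ECEF (a=6378137.000, f=1/298.257222101): X=3258643.8223, Y=1051784.0901, Z=-5362877.6516
→ Helmert⁻¹: X=3258548.5736, Y=1051698.9846, Z=-5362822.1201
→ Helmert⁻¹: X=3258774.3590, Y=1052400.3004, Z=-5363085.7369
→ geod (Bowring, a=6378137.000): φ=-57.61483900°, λ=17.89753000°, h=239.2880 m

φ=-57.614839°, λ=17.897530°, h=239.288 m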